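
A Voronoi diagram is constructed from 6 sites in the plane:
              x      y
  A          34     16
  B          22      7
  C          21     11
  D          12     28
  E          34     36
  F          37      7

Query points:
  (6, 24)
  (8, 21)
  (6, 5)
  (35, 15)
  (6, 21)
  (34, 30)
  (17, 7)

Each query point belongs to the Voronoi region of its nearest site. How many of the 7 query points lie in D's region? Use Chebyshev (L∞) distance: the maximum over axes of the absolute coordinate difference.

3

(6, 24) — d to each: A:28, B:17, C:15, D:6, E:28, F:31 → nearest is D
(8, 21) — d to each: A:26, B:14, C:13, D:7, E:26, F:29 → nearest is D
(6, 5) — d to each: A:28, B:16, C:15, D:23, E:31, F:31 → nearest is C
(35, 15) — d to each: A:1, B:13, C:14, D:23, E:21, F:8 → nearest is A
(6, 21) — d to each: A:28, B:16, C:15, D:7, E:28, F:31 → nearest is D
(34, 30) — d to each: A:14, B:23, C:19, D:22, E:6, F:23 → nearest is E
(17, 7) — d to each: A:17, B:5, C:4, D:21, E:29, F:20 → nearest is C
3 of the 7 points have D as nearest.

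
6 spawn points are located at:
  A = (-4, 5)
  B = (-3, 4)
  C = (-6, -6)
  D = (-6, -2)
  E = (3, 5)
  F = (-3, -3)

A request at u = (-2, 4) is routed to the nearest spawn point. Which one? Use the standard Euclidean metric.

B

Since √ is increasing, it suffices to compare squared distances:
|uA|² = 4 + 1 = 5
|uB|² = 1 + 0 = 1
|uC|² = 16 + 100 = 116
|uD|² = 16 + 36 = 52
|uE|² = 25 + 1 = 26
|uF|² = 1 + 49 = 50
The smallest is to B, so u lies in the Voronoi region of B.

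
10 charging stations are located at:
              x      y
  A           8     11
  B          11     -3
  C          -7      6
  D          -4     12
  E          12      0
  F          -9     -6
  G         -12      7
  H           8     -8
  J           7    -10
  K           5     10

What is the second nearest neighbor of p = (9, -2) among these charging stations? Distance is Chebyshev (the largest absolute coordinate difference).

E

d(p,A) = max(1, 13) = 13
d(p,B) = max(2, 1) = 2
d(p,C) = max(16, 8) = 16
d(p,D) = max(13, 14) = 14
d(p,E) = max(3, 2) = 3
d(p,F) = max(18, 4) = 18
d(p,G) = max(21, 9) = 21
d(p,H) = max(1, 6) = 6
d(p,J) = max(2, 8) = 8
d(p,K) = max(4, 12) = 12
Sorted ascending: B, E, H, … — the second-nearest is E.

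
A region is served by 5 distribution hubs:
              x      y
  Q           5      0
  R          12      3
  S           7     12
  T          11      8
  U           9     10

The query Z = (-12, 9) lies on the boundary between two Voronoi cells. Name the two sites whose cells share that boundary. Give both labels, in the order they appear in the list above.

Squared distances from Z to each site:
|ZQ|² = (-12−5)² + (9−0)² = 289 + 81 = 370
|ZR|² = (-12−12)² + (9−3)² = 576 + 36 = 612
|ZS|² = (-12−7)² + (9−12)² = 361 + 9 = 370
|ZT|² = (-12−11)² + (9−8)² = 529 + 1 = 530
|ZU|² = (-12−9)² + (9−10)² = 441 + 1 = 442
Z is equidistant from Q and S (both at squared distance 370), and every other site is strictly farther — so Z lies on the Q–S Voronoi edge.

Q and S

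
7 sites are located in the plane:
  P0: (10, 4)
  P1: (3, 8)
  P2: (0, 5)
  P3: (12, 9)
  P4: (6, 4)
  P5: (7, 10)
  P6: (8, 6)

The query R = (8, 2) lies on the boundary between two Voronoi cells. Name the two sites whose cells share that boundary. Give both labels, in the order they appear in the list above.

Squared distances from R to each site:
|RP0|² = (8−10)² + (2−4)² = 4 + 4 = 8
|RP1|² = (8−3)² + (2−8)² = 25 + 36 = 61
|RP2|² = (8−0)² + (2−5)² = 64 + 9 = 73
|RP3|² = (8−12)² + (2−9)² = 16 + 49 = 65
|RP4|² = (8−6)² + (2−4)² = 4 + 4 = 8
|RP5|² = (8−7)² + (2−10)² = 1 + 64 = 65
|RP6|² = (8−8)² + (2−6)² = 0 + 16 = 16
R is equidistant from P0 and P4 (both at squared distance 8), and every other site is strictly farther — so R lies on the P0–P4 Voronoi edge.

P0 and P4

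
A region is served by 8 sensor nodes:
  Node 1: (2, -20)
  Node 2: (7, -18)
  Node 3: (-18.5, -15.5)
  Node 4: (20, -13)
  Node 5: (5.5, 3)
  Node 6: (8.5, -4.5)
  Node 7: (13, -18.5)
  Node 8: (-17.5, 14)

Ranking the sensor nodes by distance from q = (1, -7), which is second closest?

Compare squared distances (the ordering matches that of the actual distances):
d²(q, Node 1) = 1 + 169 = 170
d²(q, Node 2) = 36 + 121 = 157
d²(q, Node 3) = 380.25 + 72.25 = 452.5
d²(q, Node 4) = 361 + 36 = 397
d²(q, Node 5) = 20.25 + 100 = 120.25
d²(q, Node 6) = 56.25 + 6.25 = 62.5
d²(q, Node 7) = 144 + 132.25 = 276.25
d²(q, Node 8) = 342.25 + 441 = 783.25
Sorted ascending: Node 6, Node 5, Node 2, … — the second-nearest is Node 5.

Node 5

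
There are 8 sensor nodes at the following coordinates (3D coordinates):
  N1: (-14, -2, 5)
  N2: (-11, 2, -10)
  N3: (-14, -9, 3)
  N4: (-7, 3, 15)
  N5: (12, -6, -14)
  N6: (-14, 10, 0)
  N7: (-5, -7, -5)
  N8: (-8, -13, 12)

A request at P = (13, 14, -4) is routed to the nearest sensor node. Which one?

N5

Squared Euclidean distances:
|PN1|² = (13−(-14))² + (14−(-2))² + (-4−5)² = 729 + 256 + 81 = 1066
|PN2|² = (13−(-11))² + (14−2)² + (-4−(-10))² = 576 + 144 + 36 = 756
|PN3|² = (13−(-14))² + (14−(-9))² + (-4−3)² = 729 + 529 + 49 = 1307
|PN4|² = (13−(-7))² + (14−3)² + (-4−15)² = 400 + 121 + 361 = 882
|PN5|² = (13−12)² + (14−(-6))² + (-4−(-14))² = 1 + 400 + 100 = 501
|PN6|² = (13−(-14))² + (14−10)² + (-4−0)² = 729 + 16 + 16 = 761
|PN7|² = (13−(-5))² + (14−(-7))² + (-4−(-5))² = 324 + 441 + 1 = 766
|PN8|² = (13−(-8))² + (14−(-13))² + (-4−12)² = 441 + 729 + 256 = 1426
N5 is nearest.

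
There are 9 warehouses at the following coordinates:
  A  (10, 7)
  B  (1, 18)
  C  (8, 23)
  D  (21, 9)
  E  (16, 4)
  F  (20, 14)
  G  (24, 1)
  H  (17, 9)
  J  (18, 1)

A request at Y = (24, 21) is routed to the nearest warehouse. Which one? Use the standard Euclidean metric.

F

Squared Euclidean distances:
|YA|² = (24−10)² + (21−7)² = 196 + 196 = 392
|YB|² = (24−1)² + (21−18)² = 529 + 9 = 538
|YC|² = (24−8)² + (21−23)² = 256 + 4 = 260
|YD|² = (24−21)² + (21−9)² = 9 + 144 = 153
|YE|² = (24−16)² + (21−4)² = 64 + 289 = 353
|YF|² = (24−20)² + (21−14)² = 16 + 49 = 65
|YG|² = (24−24)² + (21−1)² = 0 + 400 = 400
|YH|² = (24−17)² + (21−9)² = 49 + 144 = 193
|YJ|² = (24−18)² + (21−1)² = 36 + 400 = 436
Minimum is at F.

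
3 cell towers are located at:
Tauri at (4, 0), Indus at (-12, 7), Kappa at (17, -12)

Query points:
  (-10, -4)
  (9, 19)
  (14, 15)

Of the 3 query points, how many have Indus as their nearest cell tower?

(-10, -4) — d² to each: Tauri:212, Indus:125, Kappa:793 → nearest is Indus
(9, 19) — d² to each: Tauri:386, Indus:585, Kappa:1025 → nearest is Tauri
(14, 15) — d² to each: Tauri:325, Indus:740, Kappa:738 → nearest is Tauri
1 of the 3 points has Indus as nearest.

1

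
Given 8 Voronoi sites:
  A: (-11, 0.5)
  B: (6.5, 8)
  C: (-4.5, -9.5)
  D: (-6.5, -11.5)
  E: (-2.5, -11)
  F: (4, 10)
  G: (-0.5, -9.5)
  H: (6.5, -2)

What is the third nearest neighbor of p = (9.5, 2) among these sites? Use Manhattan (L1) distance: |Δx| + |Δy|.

d(p,A) = 20.5 + 1.5 = 22
d(p,B) = 3 + 6 = 9
d(p,C) = 14 + 11.5 = 25.5
d(p,D) = 16 + 13.5 = 29.5
d(p,E) = 12 + 13 = 25
d(p,F) = 5.5 + 8 = 13.5
d(p,G) = 10 + 11.5 = 21.5
d(p,H) = 3 + 4 = 7
Sorted ascending: H, B, F, G, … — the third-nearest is F.

F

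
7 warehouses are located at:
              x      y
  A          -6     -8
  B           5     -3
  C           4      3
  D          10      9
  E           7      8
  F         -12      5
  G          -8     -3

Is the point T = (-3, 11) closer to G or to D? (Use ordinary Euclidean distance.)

Compare squared distances:
|TG|² = (-3−(-8))² + (11−(-3))² = 25 + 196 = 221
|TD|² = (-3−10)² + (11−9)² = 169 + 4 = 173
221 > 173, so D is closer.

D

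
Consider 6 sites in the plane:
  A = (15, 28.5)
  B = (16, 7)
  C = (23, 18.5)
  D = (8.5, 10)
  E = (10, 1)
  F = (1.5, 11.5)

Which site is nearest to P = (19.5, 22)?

Compare squared distances (the ordering matches that of the actual distances):
|PA|² = (19.5−15)² + (22−28.5)² = 20.25 + 42.25 = 62.5
|PB|² = (19.5−16)² + (22−7)² = 12.25 + 225 = 237.25
|PC|² = (19.5−23)² + (22−18.5)² = 12.25 + 12.25 = 24.5
|PD|² = (19.5−8.5)² + (22−10)² = 121 + 144 = 265
|PE|² = (19.5−10)² + (22−1)² = 90.25 + 441 = 531.25
|PF|² = (19.5−1.5)² + (22−11.5)² = 324 + 110.25 = 434.25
Minimum is at C.

C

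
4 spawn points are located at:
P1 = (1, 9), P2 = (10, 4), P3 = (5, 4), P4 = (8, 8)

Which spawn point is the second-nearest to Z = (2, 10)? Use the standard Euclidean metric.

P4

Squared Euclidean distances:
|ZP1|² = (2−1)² + (10−9)² = 1 + 1 = 2
|ZP2|² = (2−10)² + (10−4)² = 64 + 36 = 100
|ZP3|² = (2−5)² + (10−4)² = 9 + 36 = 45
|ZP4|² = (2−8)² + (10−8)² = 36 + 4 = 40
Sorted ascending: P1, P4, P3, … — the second-nearest is P4.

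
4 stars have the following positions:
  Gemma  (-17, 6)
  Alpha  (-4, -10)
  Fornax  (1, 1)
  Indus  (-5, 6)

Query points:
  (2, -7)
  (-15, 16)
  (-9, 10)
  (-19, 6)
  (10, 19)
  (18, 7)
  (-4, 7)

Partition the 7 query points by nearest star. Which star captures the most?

Indus

(2, -7) — d² to each: Gemma:530, Alpha:45, Fornax:65, Indus:218 → nearest is Alpha
(-15, 16) — d² to each: Gemma:104, Alpha:797, Fornax:481, Indus:200 → nearest is Gemma
(-9, 10) — d² to each: Gemma:80, Alpha:425, Fornax:181, Indus:32 → nearest is Indus
(-19, 6) — d² to each: Gemma:4, Alpha:481, Fornax:425, Indus:196 → nearest is Gemma
(10, 19) — d² to each: Gemma:898, Alpha:1037, Fornax:405, Indus:394 → nearest is Indus
(18, 7) — d² to each: Gemma:1226, Alpha:773, Fornax:325, Indus:530 → nearest is Fornax
(-4, 7) — d² to each: Gemma:170, Alpha:289, Fornax:61, Indus:2 → nearest is Indus
Tally — Gemma:2, Alpha:1, Fornax:1, Indus:3. Indus captures the most (3).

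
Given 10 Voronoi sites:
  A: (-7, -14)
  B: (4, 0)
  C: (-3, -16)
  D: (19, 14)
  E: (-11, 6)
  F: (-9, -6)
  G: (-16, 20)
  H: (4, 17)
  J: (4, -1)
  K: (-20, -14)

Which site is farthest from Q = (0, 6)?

K

Compare squared distances (the ordering matches that of the actual distances):
|QA|² = (0−(-7))² + (6−(-14))² = 49 + 400 = 449
|QB|² = (0−4)² + (6−0)² = 16 + 36 = 52
|QC|² = (0−(-3))² + (6−(-16))² = 9 + 484 = 493
|QD|² = (0−19)² + (6−14)² = 361 + 64 = 425
|QE|² = (0−(-11))² + (6−6)² = 121 + 0 = 121
|QF|² = (0−(-9))² + (6−(-6))² = 81 + 144 = 225
|QG|² = (0−(-16))² + (6−20)² = 256 + 196 = 452
|QH|² = (0−4)² + (6−17)² = 16 + 121 = 137
|QJ|² = (0−4)² + (6−(-1))² = 16 + 49 = 65
|QK|² = (0−(-20))² + (6−(-14))² = 400 + 400 = 800
The largest is to K.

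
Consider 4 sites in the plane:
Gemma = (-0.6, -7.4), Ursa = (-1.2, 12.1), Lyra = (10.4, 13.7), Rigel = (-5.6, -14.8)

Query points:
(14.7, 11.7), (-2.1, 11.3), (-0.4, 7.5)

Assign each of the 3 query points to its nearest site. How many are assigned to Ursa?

2

(14.7, 11.7) — d² to each: Gemma:598.9, Ursa:252.97, Lyra:22.49, Rigel:1114.34 → nearest is Lyra
(-2.1, 11.3) — d² to each: Gemma:351.94, Ursa:1.45, Lyra:162.01, Rigel:693.46 → nearest is Ursa
(-0.4, 7.5) — d² to each: Gemma:222.05, Ursa:21.8, Lyra:155.08, Rigel:524.33 → nearest is Ursa
2 of the 3 points have Ursa as nearest.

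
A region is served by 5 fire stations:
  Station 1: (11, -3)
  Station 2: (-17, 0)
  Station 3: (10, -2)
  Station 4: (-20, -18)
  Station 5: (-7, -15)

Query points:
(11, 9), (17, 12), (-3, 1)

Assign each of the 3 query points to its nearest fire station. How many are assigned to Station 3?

3

(11, 9) — d² to each: Station 1:144, Station 2:865, Station 3:122, Station 4:1690, Station 5:900 → nearest is Station 3
(17, 12) — d² to each: Station 1:261, Station 2:1300, Station 3:245, Station 4:2269, Station 5:1305 → nearest is Station 3
(-3, 1) — d² to each: Station 1:212, Station 2:197, Station 3:178, Station 4:650, Station 5:272 → nearest is Station 3
3 of the 3 points have Station 3 as nearest.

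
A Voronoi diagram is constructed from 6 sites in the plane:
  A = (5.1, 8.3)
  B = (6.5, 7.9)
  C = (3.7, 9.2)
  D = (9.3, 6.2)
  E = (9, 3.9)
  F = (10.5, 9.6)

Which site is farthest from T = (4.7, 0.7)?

F

Compare squared distances (the ordering matches that of the actual distances):
|TA|² = 0.16 + 57.76 = 57.92
|TB|² = 3.24 + 51.84 = 55.08
|TC|² = 1 + 72.25 = 73.25
|TD|² = 21.16 + 30.25 = 51.41
|TE|² = 18.49 + 10.24 = 28.73
|TF|² = 33.64 + 79.21 = 112.85
The largest is to F.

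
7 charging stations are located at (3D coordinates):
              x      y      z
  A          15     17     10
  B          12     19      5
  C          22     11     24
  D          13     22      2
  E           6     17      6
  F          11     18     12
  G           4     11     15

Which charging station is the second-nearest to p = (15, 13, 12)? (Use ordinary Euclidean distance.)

Since √ is increasing, it suffices to compare squared distances:
|pA|² = (15−15)² + (13−17)² + (12−10)² = 0 + 16 + 4 = 20
|pB|² = (15−12)² + (13−19)² + (12−5)² = 9 + 36 + 49 = 94
|pC|² = (15−22)² + (13−11)² + (12−24)² = 49 + 4 + 144 = 197
|pD|² = (15−13)² + (13−22)² + (12−2)² = 4 + 81 + 100 = 185
|pE|² = (15−6)² + (13−17)² + (12−6)² = 81 + 16 + 36 = 133
|pF|² = (15−11)² + (13−18)² + (12−12)² = 16 + 25 + 0 = 41
|pG|² = (15−4)² + (13−11)² + (12−15)² = 121 + 4 + 9 = 134
Sorted ascending: A, F, B, … — the second-nearest is F.

F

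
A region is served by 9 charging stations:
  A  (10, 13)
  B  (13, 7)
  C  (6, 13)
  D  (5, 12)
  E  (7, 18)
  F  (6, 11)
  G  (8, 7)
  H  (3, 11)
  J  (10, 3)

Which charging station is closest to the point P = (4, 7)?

G

Squared Euclidean distances:
|PA|² = 36 + 36 = 72
|PB|² = 81 + 0 = 81
|PC|² = 4 + 36 = 40
|PD|² = 1 + 25 = 26
|PE|² = 9 + 121 = 130
|PF|² = 4 + 16 = 20
|PG|² = 16 + 0 = 16
|PH|² = 1 + 16 = 17
|PJ|² = 36 + 16 = 52
The smallest is to G, so P lies in the Voronoi region of G.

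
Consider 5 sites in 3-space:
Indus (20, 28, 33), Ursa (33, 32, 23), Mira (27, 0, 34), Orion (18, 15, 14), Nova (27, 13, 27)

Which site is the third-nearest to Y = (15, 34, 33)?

Nova

Compare squared distances (the ordering matches that of the actual distances):
d²(Y, Indus) = 25 + 36 + 0 = 61
d²(Y, Ursa) = 324 + 4 + 100 = 428
d²(Y, Mira) = 144 + 1156 + 1 = 1301
d²(Y, Orion) = 9 + 361 + 361 = 731
d²(Y, Nova) = 144 + 441 + 36 = 621
Sorted ascending: Indus, Ursa, Nova, Orion, … — the third-nearest is Nova.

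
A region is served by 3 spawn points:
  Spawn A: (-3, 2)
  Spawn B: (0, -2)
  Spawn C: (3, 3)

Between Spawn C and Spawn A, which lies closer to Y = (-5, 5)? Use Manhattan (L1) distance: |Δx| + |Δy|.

Spawn A

d(Y, Spawn C) = |-5−3| + |5−3| = 8 + 2 = 10
d(Y, Spawn A) = |-5−(-3)| + |5−2| = 2 + 3 = 5
10 > 5, so Spawn A is closer.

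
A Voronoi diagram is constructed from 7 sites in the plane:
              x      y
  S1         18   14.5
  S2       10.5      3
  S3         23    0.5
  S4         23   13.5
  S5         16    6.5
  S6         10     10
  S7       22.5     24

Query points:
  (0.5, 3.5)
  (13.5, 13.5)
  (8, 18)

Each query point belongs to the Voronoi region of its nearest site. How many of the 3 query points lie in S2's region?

(0.5, 3.5) — d² to each: S1:427.25, S2:100.25, S3:515.25, S4:606.25, S5:249.25, S6:132.5, S7:904.25 → nearest is S2
(13.5, 13.5) — d² to each: S1:21.25, S2:119.25, S3:259.25, S4:90.25, S5:55.25, S6:24.5, S7:191.25 → nearest is S1
(8, 18) — d² to each: S1:112.25, S2:231.25, S3:531.25, S4:245.25, S5:196.25, S6:68, S7:246.25 → nearest is S6
1 of the 3 points has S2 as nearest.

1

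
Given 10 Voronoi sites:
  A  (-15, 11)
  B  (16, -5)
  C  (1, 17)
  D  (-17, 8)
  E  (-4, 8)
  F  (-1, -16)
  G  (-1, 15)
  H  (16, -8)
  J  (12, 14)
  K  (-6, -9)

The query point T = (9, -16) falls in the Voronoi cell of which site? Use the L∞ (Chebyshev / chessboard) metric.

H

d(T,A) = max(24, 27) = 27
d(T,B) = max(7, 11) = 11
d(T,C) = max(8, 33) = 33
d(T,D) = max(26, 24) = 26
d(T,E) = max(13, 24) = 24
d(T,F) = max(10, 0) = 10
d(T,G) = max(10, 31) = 31
d(T,H) = max(7, 8) = 8
d(T,J) = max(3, 30) = 30
d(T,K) = max(15, 7) = 15
Minimum is at H.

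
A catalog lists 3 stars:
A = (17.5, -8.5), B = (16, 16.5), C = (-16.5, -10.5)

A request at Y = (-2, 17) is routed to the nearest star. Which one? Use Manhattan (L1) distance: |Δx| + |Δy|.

d(Y,A) = 19.5 + 25.5 = 45
d(Y,B) = 18 + 0.5 = 18.5
d(Y,C) = 14.5 + 27.5 = 42
B is nearest.

B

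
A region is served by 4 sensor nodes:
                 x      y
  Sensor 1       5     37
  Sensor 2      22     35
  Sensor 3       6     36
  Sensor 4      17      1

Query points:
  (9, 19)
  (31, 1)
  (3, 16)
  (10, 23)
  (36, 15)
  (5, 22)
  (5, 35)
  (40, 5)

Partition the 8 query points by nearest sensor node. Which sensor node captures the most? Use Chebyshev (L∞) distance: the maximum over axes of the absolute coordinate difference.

(9, 19) — d to each: Sensor 1:18, Sensor 2:16, Sensor 3:17, Sensor 4:18 → nearest is Sensor 2
(31, 1) — d to each: Sensor 1:36, Sensor 2:34, Sensor 3:35, Sensor 4:14 → nearest is Sensor 4
(3, 16) — d to each: Sensor 1:21, Sensor 2:19, Sensor 3:20, Sensor 4:15 → nearest is Sensor 4
(10, 23) — d to each: Sensor 1:14, Sensor 2:12, Sensor 3:13, Sensor 4:22 → nearest is Sensor 2
(36, 15) — d to each: Sensor 1:31, Sensor 2:20, Sensor 3:30, Sensor 4:19 → nearest is Sensor 4
(5, 22) — d to each: Sensor 1:15, Sensor 2:17, Sensor 3:14, Sensor 4:21 → nearest is Sensor 3
(5, 35) — d to each: Sensor 1:2, Sensor 2:17, Sensor 3:1, Sensor 4:34 → nearest is Sensor 3
(40, 5) — d to each: Sensor 1:35, Sensor 2:30, Sensor 3:34, Sensor 4:23 → nearest is Sensor 4
Tally — Sensor 2:2, Sensor 3:2, Sensor 4:4. Sensor 4 captures the most (4).

Sensor 4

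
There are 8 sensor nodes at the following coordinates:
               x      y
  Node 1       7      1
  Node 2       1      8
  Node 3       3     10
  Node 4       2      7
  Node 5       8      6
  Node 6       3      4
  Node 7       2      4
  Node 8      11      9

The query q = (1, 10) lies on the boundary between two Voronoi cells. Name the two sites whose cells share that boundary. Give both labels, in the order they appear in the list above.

Squared distances from q to each site:
d²(q, Node 1) = 36 + 81 = 117
d²(q, Node 2) = 0 + 4 = 4
d²(q, Node 3) = 4 + 0 = 4
d²(q, Node 4) = 1 + 9 = 10
d²(q, Node 5) = 49 + 16 = 65
d²(q, Node 6) = 4 + 36 = 40
d²(q, Node 7) = 1 + 36 = 37
d²(q, Node 8) = 100 + 1 = 101
q is equidistant from Node 2 and Node 3 (both at squared distance 4), and every other site is strictly farther — so q lies on the Node 2–Node 3 Voronoi edge.

Node 2 and Node 3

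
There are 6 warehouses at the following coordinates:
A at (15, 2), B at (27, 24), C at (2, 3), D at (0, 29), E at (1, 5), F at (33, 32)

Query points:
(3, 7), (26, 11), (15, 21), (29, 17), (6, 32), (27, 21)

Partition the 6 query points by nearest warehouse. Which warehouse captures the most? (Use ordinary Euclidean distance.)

B

(3, 7) — d² to each: A:169, B:865, C:17, D:493, E:8, F:1525 → nearest is E
(26, 11) — d² to each: A:202, B:170, C:640, D:1000, E:661, F:490 → nearest is B
(15, 21) — d² to each: A:361, B:153, C:493, D:289, E:452, F:445 → nearest is B
(29, 17) — d² to each: A:421, B:53, C:925, D:985, E:928, F:241 → nearest is B
(6, 32) — d² to each: A:981, B:505, C:857, D:45, E:754, F:729 → nearest is D
(27, 21) — d² to each: A:505, B:9, C:949, D:793, E:932, F:157 → nearest is B
Tally — B:4, D:1, E:1. B captures the most (4).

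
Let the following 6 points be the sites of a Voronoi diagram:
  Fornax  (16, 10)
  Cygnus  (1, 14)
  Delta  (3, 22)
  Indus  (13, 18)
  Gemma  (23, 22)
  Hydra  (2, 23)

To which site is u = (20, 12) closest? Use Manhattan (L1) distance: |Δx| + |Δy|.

d(u, Fornax) = |20−16| + |12−10| = 4 + 2 = 6
d(u, Cygnus) = |20−1| + |12−14| = 19 + 2 = 21
d(u, Delta) = |20−3| + |12−22| = 17 + 10 = 27
d(u, Indus) = |20−13| + |12−18| = 7 + 6 = 13
d(u, Gemma) = |20−23| + |12−22| = 3 + 10 = 13
d(u, Hydra) = |20−2| + |12−23| = 18 + 11 = 29
Minimum is at Fornax.

Fornax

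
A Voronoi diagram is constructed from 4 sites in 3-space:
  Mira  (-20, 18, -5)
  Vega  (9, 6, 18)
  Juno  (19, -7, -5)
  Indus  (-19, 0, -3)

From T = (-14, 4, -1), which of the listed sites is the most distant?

Juno

Compare squared distances (the ordering matches that of the actual distances):
d²(T, Mira) = (-14−(-20))² + (4−18)² + (-1−(-5))² = 36 + 196 + 16 = 248
d²(T, Vega) = (-14−9)² + (4−6)² + (-1−18)² = 529 + 4 + 361 = 894
d²(T, Juno) = (-14−19)² + (4−(-7))² + (-1−(-5))² = 1089 + 121 + 16 = 1226
d²(T, Indus) = (-14−(-19))² + (4−0)² + (-1−(-3))² = 25 + 16 + 4 = 45
The largest is to Juno.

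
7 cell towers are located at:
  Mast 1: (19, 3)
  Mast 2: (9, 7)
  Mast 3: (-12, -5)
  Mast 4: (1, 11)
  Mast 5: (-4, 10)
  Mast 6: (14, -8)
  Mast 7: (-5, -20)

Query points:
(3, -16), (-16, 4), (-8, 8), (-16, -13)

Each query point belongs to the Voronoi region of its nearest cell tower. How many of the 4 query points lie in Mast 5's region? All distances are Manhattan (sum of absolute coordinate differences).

(3, -16) — d to each: Mast 1:35, Mast 2:29, Mast 3:26, Mast 4:29, Mast 5:33, Mast 6:19, Mast 7:12 → nearest is Mast 7
(-16, 4) — d to each: Mast 1:36, Mast 2:28, Mast 3:13, Mast 4:24, Mast 5:18, Mast 6:42, Mast 7:35 → nearest is Mast 3
(-8, 8) — d to each: Mast 1:32, Mast 2:18, Mast 3:17, Mast 4:12, Mast 5:6, Mast 6:38, Mast 7:31 → nearest is Mast 5
(-16, -13) — d to each: Mast 1:51, Mast 2:45, Mast 3:12, Mast 4:41, Mast 5:35, Mast 6:35, Mast 7:18 → nearest is Mast 3
1 of the 4 points has Mast 5 as nearest.

1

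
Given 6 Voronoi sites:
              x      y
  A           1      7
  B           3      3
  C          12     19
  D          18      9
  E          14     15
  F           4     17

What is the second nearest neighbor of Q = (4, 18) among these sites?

Compare squared distances (the ordering matches that of the actual distances):
|QA|² = (4−1)² + (18−7)² = 9 + 121 = 130
|QB|² = (4−3)² + (18−3)² = 1 + 225 = 226
|QC|² = (4−12)² + (18−19)² = 64 + 1 = 65
|QD|² = (4−18)² + (18−9)² = 196 + 81 = 277
|QE|² = (4−14)² + (18−15)² = 100 + 9 = 109
|QF|² = (4−4)² + (18−17)² = 0 + 1 = 1
Sorted ascending: F, C, E, … — the second-nearest is C.

C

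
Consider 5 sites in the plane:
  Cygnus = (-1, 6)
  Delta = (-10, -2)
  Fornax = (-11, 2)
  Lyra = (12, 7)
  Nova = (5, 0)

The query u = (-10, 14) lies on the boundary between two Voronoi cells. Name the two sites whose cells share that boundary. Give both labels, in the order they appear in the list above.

Cygnus and Fornax

Squared distances from u to each site:
d²(u, Cygnus) = (-10−(-1))² + (14−6)² = 81 + 64 = 145
d²(u, Delta) = (-10−(-10))² + (14−(-2))² = 0 + 256 = 256
d²(u, Fornax) = (-10−(-11))² + (14−2)² = 1 + 144 = 145
d²(u, Lyra) = (-10−12)² + (14−7)² = 484 + 49 = 533
d²(u, Nova) = (-10−5)² + (14−0)² = 225 + 196 = 421
u is equidistant from Cygnus and Fornax (both at squared distance 145), and every other site is strictly farther — so u lies on the Cygnus–Fornax Voronoi edge.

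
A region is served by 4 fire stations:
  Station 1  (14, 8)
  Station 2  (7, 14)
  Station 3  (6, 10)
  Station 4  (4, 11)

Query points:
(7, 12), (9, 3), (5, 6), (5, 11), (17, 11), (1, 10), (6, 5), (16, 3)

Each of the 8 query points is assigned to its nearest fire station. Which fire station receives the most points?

(7, 12) — d² to each: Station 1:65, Station 2:4, Station 3:5, Station 4:10 → nearest is Station 2
(9, 3) — d² to each: Station 1:50, Station 2:125, Station 3:58, Station 4:89 → nearest is Station 1
(5, 6) — d² to each: Station 1:85, Station 2:68, Station 3:17, Station 4:26 → nearest is Station 3
(5, 11) — d² to each: Station 1:90, Station 2:13, Station 3:2, Station 4:1 → nearest is Station 4
(17, 11) — d² to each: Station 1:18, Station 2:109, Station 3:122, Station 4:169 → nearest is Station 1
(1, 10) — d² to each: Station 1:173, Station 2:52, Station 3:25, Station 4:10 → nearest is Station 4
(6, 5) — d² to each: Station 1:73, Station 2:82, Station 3:25, Station 4:40 → nearest is Station 3
(16, 3) — d² to each: Station 1:29, Station 2:202, Station 3:149, Station 4:208 → nearest is Station 1
Tally — Station 1:3, Station 2:1, Station 3:2, Station 4:2. Station 1 captures the most (3).

Station 1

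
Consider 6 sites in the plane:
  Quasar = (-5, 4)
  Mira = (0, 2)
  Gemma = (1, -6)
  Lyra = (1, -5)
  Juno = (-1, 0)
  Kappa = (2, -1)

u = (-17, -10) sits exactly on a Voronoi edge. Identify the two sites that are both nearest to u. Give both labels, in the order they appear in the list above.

Quasar and Gemma

Squared distances from u to each site:
d²(u, Quasar) = 144 + 196 = 340
d²(u, Mira) = 289 + 144 = 433
d²(u, Gemma) = 324 + 16 = 340
d²(u, Lyra) = 324 + 25 = 349
d²(u, Juno) = 256 + 100 = 356
d²(u, Kappa) = 361 + 81 = 442
u is equidistant from Quasar and Gemma (both at squared distance 340), and every other site is strictly farther — so u lies on the Quasar–Gemma Voronoi edge.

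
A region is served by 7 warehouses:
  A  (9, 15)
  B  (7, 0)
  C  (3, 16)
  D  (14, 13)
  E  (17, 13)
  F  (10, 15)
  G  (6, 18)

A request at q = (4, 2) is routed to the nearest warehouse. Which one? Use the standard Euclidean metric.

Since √ is increasing, it suffices to compare squared distances:
|qA|² = (4−9)² + (2−15)² = 25 + 169 = 194
|qB|² = (4−7)² + (2−0)² = 9 + 4 = 13
|qC|² = (4−3)² + (2−16)² = 1 + 196 = 197
|qD|² = (4−14)² + (2−13)² = 100 + 121 = 221
|qE|² = (4−17)² + (2−13)² = 169 + 121 = 290
|qF|² = (4−10)² + (2−15)² = 36 + 169 = 205
|qG|² = (4−6)² + (2−18)² = 4 + 256 = 260
Minimum is at B.

B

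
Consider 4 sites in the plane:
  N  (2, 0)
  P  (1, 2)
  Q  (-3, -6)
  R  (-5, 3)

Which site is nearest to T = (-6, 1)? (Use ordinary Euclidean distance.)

R

Compare squared distances (the ordering matches that of the actual distances):
|TN|² = (-6−2)² + (1−0)² = 64 + 1 = 65
|TP|² = (-6−1)² + (1−2)² = 49 + 1 = 50
|TQ|² = (-6−(-3))² + (1−(-6))² = 9 + 49 = 58
|TR|² = (-6−(-5))² + (1−3)² = 1 + 4 = 5
Minimum is at R.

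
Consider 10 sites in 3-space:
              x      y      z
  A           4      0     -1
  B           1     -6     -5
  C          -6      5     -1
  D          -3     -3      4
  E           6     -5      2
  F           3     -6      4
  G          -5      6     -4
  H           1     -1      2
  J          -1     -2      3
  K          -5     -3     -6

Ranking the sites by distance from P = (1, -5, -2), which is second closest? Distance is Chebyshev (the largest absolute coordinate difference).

d(P,A) = max(3, 5, 1) = 5
d(P,B) = max(0, 1, 3) = 3
d(P,C) = max(7, 10, 1) = 10
d(P,D) = max(4, 2, 6) = 6
d(P,E) = max(5, 0, 4) = 5
d(P,F) = max(2, 1, 6) = 6
d(P,G) = max(6, 11, 2) = 11
d(P,H) = max(0, 4, 4) = 4
d(P,J) = max(2, 3, 5) = 5
d(P,K) = max(6, 2, 4) = 6
Sorted ascending: B, H, A, … — the second-nearest is H.

H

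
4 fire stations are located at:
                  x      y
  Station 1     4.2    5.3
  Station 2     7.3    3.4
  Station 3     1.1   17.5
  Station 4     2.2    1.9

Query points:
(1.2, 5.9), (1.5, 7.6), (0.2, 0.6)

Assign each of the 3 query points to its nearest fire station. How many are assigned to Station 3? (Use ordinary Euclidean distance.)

(1.2, 5.9) — d² to each: Station 1:9.36, Station 2:43.46, Station 3:134.57, Station 4:17 → nearest is Station 1
(1.5, 7.6) — d² to each: Station 1:12.58, Station 2:51.28, Station 3:98.17, Station 4:32.98 → nearest is Station 1
(0.2, 0.6) — d² to each: Station 1:38.09, Station 2:58.25, Station 3:286.42, Station 4:5.69 → nearest is Station 4
0 of the 3 points have Station 3 as nearest.

0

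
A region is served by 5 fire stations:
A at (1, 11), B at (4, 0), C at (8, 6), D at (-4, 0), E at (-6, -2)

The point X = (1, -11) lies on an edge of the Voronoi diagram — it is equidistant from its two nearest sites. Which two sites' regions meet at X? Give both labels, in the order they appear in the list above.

B and E

Squared distances from X to each site:
|XA|² = (1−1)² + (-11−11)² = 0 + 484 = 484
|XB|² = (1−4)² + (-11−0)² = 9 + 121 = 130
|XC|² = (1−8)² + (-11−6)² = 49 + 289 = 338
|XD|² = (1−(-4))² + (-11−0)² = 25 + 121 = 146
|XE|² = (1−(-6))² + (-11−(-2))² = 49 + 81 = 130
X is equidistant from B and E (both at squared distance 130), and every other site is strictly farther — so X lies on the B–E Voronoi edge.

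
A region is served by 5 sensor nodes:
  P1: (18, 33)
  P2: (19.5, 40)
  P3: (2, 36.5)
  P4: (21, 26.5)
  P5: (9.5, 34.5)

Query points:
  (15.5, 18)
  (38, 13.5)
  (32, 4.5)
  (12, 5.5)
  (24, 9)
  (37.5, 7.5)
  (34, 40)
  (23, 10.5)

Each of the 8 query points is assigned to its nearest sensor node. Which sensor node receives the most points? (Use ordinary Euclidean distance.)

P4

(15.5, 18) — d² to each: P1:231.25, P2:500, P3:524.5, P4:102.5, P5:308.25 → nearest is P4
(38, 13.5) — d² to each: P1:780.25, P2:1044.5, P3:1825, P4:458, P5:1253.25 → nearest is P4
(32, 4.5) — d² to each: P1:1008.25, P2:1416.5, P3:1924, P4:605, P5:1406.25 → nearest is P4
(12, 5.5) — d² to each: P1:792.25, P2:1246.5, P3:1061, P4:522, P5:847.25 → nearest is P4
(24, 9) — d² to each: P1:612, P2:981.25, P3:1240.25, P4:315.25, P5:860.5 → nearest is P4
(37.5, 7.5) — d² to each: P1:1030.5, P2:1380.25, P3:2101.25, P4:633.25, P5:1513 → nearest is P4
(34, 40) — d² to each: P1:305, P2:210.25, P3:1036.25, P4:351.25, P5:630.5 → nearest is P2
(23, 10.5) — d² to each: P1:531.25, P2:882.5, P3:1117, P4:260, P5:758.25 → nearest is P4
Tally — P2:1, P4:7. P4 captures the most (7).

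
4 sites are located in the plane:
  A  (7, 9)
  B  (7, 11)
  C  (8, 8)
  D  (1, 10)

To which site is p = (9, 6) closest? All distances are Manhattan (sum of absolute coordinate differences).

C

d(p,A) = |9−7| + |6−9| = 2 + 3 = 5
d(p,B) = |9−7| + |6−11| = 2 + 5 = 7
d(p,C) = |9−8| + |6−8| = 1 + 2 = 3
d(p,D) = |9−1| + |6−10| = 8 + 4 = 12
C is nearest.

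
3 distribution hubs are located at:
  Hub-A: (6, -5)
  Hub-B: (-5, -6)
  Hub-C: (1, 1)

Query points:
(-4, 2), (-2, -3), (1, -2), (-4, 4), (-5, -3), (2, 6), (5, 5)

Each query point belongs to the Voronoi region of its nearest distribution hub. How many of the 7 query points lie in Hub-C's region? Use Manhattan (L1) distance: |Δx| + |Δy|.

5

(-4, 2) — d to each: Hub-A:17, Hub-B:9, Hub-C:6 → nearest is Hub-C
(-2, -3) — d to each: Hub-A:10, Hub-B:6, Hub-C:7 → nearest is Hub-B
(1, -2) — d to each: Hub-A:8, Hub-B:10, Hub-C:3 → nearest is Hub-C
(-4, 4) — d to each: Hub-A:19, Hub-B:11, Hub-C:8 → nearest is Hub-C
(-5, -3) — d to each: Hub-A:13, Hub-B:3, Hub-C:10 → nearest is Hub-B
(2, 6) — d to each: Hub-A:15, Hub-B:19, Hub-C:6 → nearest is Hub-C
(5, 5) — d to each: Hub-A:11, Hub-B:21, Hub-C:8 → nearest is Hub-C
5 of the 7 points have Hub-C as nearest.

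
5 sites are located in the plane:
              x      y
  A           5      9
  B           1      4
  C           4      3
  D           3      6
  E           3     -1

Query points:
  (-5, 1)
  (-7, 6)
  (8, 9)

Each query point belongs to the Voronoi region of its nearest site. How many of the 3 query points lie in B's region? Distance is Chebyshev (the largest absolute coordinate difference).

(-5, 1) — d to each: A:10, B:6, C:9, D:8, E:8 → nearest is B
(-7, 6) — d to each: A:12, B:8, C:11, D:10, E:10 → nearest is B
(8, 9) — d to each: A:3, B:7, C:6, D:5, E:10 → nearest is A
2 of the 3 points have B as nearest.

2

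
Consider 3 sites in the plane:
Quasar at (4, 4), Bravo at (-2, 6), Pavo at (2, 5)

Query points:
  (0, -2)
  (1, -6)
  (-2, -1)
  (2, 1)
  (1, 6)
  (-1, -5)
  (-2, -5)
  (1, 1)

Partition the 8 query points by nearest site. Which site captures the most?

(0, -2) — d² to each: Quasar:52, Bravo:68, Pavo:53 → nearest is Quasar
(1, -6) — d² to each: Quasar:109, Bravo:153, Pavo:122 → nearest is Quasar
(-2, -1) — d² to each: Quasar:61, Bravo:49, Pavo:52 → nearest is Bravo
(2, 1) — d² to each: Quasar:13, Bravo:41, Pavo:16 → nearest is Quasar
(1, 6) — d² to each: Quasar:13, Bravo:9, Pavo:2 → nearest is Pavo
(-1, -5) — d² to each: Quasar:106, Bravo:122, Pavo:109 → nearest is Quasar
(-2, -5) — d² to each: Quasar:117, Bravo:121, Pavo:116 → nearest is Pavo
(1, 1) — d² to each: Quasar:18, Bravo:34, Pavo:17 → nearest is Pavo
Tally — Quasar:4, Bravo:1, Pavo:3. Quasar captures the most (4).

Quasar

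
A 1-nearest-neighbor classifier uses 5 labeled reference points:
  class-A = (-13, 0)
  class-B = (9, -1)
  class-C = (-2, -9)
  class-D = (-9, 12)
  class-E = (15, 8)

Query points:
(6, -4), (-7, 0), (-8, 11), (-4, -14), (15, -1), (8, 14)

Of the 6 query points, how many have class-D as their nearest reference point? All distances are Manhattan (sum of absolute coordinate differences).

(6, -4) — d to each: class-A:23, class-B:6, class-C:13, class-D:31, class-E:21 → nearest is class-B
(-7, 0) — d to each: class-A:6, class-B:17, class-C:14, class-D:14, class-E:30 → nearest is class-A
(-8, 11) — d to each: class-A:16, class-B:29, class-C:26, class-D:2, class-E:26 → nearest is class-D
(-4, -14) — d to each: class-A:23, class-B:26, class-C:7, class-D:31, class-E:41 → nearest is class-C
(15, -1) — d to each: class-A:29, class-B:6, class-C:25, class-D:37, class-E:9 → nearest is class-B
(8, 14) — d to each: class-A:35, class-B:16, class-C:33, class-D:19, class-E:13 → nearest is class-E
1 of the 6 points has class-D as nearest.

1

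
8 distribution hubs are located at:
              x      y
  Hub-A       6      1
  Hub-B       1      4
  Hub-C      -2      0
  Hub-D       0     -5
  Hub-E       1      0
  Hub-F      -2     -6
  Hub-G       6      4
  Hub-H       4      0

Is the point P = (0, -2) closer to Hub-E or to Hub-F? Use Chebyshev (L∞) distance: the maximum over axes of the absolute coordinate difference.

Hub-E

d(P, Hub-E) = max(1, 2) = 2
d(P, Hub-F) = max(2, 4) = 4
2 < 4, so Hub-E is closer.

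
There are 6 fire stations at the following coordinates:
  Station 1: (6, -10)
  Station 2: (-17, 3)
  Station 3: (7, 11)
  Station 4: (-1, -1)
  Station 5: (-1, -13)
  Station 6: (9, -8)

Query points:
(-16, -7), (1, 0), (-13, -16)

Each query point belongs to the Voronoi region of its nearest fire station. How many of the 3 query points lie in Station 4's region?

(-16, -7) — d² to each: Station 1:493, Station 2:101, Station 3:853, Station 4:261, Station 5:261, Station 6:626 → nearest is Station 2
(1, 0) — d² to each: Station 1:125, Station 2:333, Station 3:157, Station 4:5, Station 5:173, Station 6:128 → nearest is Station 4
(-13, -16) — d² to each: Station 1:397, Station 2:377, Station 3:1129, Station 4:369, Station 5:153, Station 6:548 → nearest is Station 5
1 of the 3 points has Station 4 as nearest.

1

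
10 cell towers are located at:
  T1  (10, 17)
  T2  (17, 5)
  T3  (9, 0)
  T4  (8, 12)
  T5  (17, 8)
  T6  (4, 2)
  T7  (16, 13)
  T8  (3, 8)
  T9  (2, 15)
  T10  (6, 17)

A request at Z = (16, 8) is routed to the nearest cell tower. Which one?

Squared Euclidean distances:
|ZT1|² = (16−10)² + (8−17)² = 36 + 81 = 117
|ZT2|² = (16−17)² + (8−5)² = 1 + 9 = 10
|ZT3|² = (16−9)² + (8−0)² = 49 + 64 = 113
|ZT4|² = (16−8)² + (8−12)² = 64 + 16 = 80
|ZT5|² = (16−17)² + (8−8)² = 1 + 0 = 1
|ZT6|² = (16−4)² + (8−2)² = 144 + 36 = 180
|ZT7|² = (16−16)² + (8−13)² = 0 + 25 = 25
|ZT8|² = (16−3)² + (8−8)² = 169 + 0 = 169
|ZT9|² = (16−2)² + (8−15)² = 196 + 49 = 245
d²(Z, T10) = (16−6)² + (8−17)² = 100 + 81 = 181
Minimum is at T5.

T5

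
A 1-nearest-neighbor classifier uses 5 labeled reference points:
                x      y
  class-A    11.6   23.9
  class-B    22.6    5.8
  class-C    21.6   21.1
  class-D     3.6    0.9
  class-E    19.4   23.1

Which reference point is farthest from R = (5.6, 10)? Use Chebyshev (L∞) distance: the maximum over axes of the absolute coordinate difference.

d(R, class-A) = max(6, 13.9) = 13.9
d(R, class-B) = max(17, 4.2) = 17
d(R, class-C) = max(16, 11.1) = 16
d(R, class-D) = max(2, 9.1) = 9.1
d(R, class-E) = max(13.8, 13.1) = 13.8
The largest is to class-B.

class-B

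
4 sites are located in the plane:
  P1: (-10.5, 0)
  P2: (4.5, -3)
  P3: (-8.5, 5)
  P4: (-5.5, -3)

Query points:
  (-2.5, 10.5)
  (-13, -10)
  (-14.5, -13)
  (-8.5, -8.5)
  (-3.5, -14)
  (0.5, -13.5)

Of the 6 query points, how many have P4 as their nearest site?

(-2.5, 10.5) — d² to each: P1:174.25, P2:231.25, P3:66.25, P4:191.25 → nearest is P3
(-13, -10) — d² to each: P1:106.25, P2:355.25, P3:245.25, P4:105.25 → nearest is P4
(-14.5, -13) — d² to each: P1:185, P2:461, P3:360, P4:181 → nearest is P4
(-8.5, -8.5) — d² to each: P1:76.25, P2:199.25, P3:182.25, P4:39.25 → nearest is P4
(-3.5, -14) — d² to each: P1:245, P2:185, P3:386, P4:125 → nearest is P4
(0.5, -13.5) — d² to each: P1:303.25, P2:126.25, P3:423.25, P4:146.25 → nearest is P2
4 of the 6 points have P4 as nearest.

4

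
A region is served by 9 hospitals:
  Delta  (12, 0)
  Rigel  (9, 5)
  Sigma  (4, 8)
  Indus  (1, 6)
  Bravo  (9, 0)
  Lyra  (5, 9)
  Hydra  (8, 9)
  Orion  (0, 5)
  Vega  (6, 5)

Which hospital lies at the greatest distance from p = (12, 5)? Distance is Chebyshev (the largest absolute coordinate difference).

Orion

d(p, Delta) = max(0, 5) = 5
d(p, Rigel) = max(3, 0) = 3
d(p, Sigma) = max(8, 3) = 8
d(p, Indus) = max(11, 1) = 11
d(p, Bravo) = max(3, 5) = 5
d(p, Lyra) = max(7, 4) = 7
d(p, Hydra) = max(4, 4) = 4
d(p, Orion) = max(12, 0) = 12
d(p, Vega) = max(6, 0) = 6
The largest is to Orion.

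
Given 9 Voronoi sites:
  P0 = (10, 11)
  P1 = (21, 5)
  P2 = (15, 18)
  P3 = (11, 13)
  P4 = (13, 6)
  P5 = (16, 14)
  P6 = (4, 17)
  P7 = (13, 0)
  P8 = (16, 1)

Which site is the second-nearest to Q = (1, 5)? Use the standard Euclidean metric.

Squared Euclidean distances:
|QP0|² = (1−10)² + (5−11)² = 81 + 36 = 117
|QP1|² = (1−21)² + (5−5)² = 400 + 0 = 400
|QP2|² = (1−15)² + (5−18)² = 196 + 169 = 365
|QP3|² = (1−11)² + (5−13)² = 100 + 64 = 164
|QP4|² = (1−13)² + (5−6)² = 144 + 1 = 145
|QP5|² = (1−16)² + (5−14)² = 225 + 81 = 306
|QP6|² = (1−4)² + (5−17)² = 9 + 144 = 153
|QP7|² = (1−13)² + (5−0)² = 144 + 25 = 169
|QP8|² = (1−16)² + (5−1)² = 225 + 16 = 241
Sorted ascending: P0, P4, P6, … — the second-nearest is P4.

P4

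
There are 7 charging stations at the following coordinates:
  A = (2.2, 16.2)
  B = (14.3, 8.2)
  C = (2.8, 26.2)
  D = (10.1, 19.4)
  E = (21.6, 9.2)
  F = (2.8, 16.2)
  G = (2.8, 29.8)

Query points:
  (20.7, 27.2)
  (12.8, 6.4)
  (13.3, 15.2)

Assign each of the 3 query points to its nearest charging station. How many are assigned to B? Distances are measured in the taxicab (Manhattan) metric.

(20.7, 27.2) — d to each: A:29.5, B:25.4, C:18.9, D:18.4, E:18.9, F:28.9, G:20.5 → nearest is D
(12.8, 6.4) — d to each: A:20.4, B:3.3, C:29.8, D:15.7, E:11.6, F:19.8, G:33.4 → nearest is B
(13.3, 15.2) — d to each: A:12.1, B:8, C:21.5, D:7.4, E:14.3, F:11.5, G:25.1 → nearest is D
1 of the 3 points has B as nearest.

1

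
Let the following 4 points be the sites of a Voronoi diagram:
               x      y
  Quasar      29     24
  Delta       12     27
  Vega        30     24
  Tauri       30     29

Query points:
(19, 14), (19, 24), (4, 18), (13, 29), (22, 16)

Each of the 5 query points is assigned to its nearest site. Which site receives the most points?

(19, 14) — d² to each: Quasar:200, Delta:218, Vega:221, Tauri:346 → nearest is Quasar
(19, 24) — d² to each: Quasar:100, Delta:58, Vega:121, Tauri:146 → nearest is Delta
(4, 18) — d² to each: Quasar:661, Delta:145, Vega:712, Tauri:797 → nearest is Delta
(13, 29) — d² to each: Quasar:281, Delta:5, Vega:314, Tauri:289 → nearest is Delta
(22, 16) — d² to each: Quasar:113, Delta:221, Vega:128, Tauri:233 → nearest is Quasar
Tally — Quasar:2, Delta:3. Delta captures the most (3).

Delta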